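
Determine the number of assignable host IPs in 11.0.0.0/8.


Host bits = 32 - 8 = 24
Total addresses = 2^24 = 16777216
Usable = total - 2 (network and broadcast)
Usable hosts: 16777214


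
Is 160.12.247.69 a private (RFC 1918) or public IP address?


RFC 1918 private ranges:
  10.0.0.0/8 (10.0.0.0 - 10.255.255.255)
  172.16.0.0/12 (172.16.0.0 - 172.31.255.255)
  192.168.0.0/16 (192.168.0.0 - 192.168.255.255)
Public (not in any RFC 1918 range)


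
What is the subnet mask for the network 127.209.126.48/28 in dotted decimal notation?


/28 means 28 network bits, 4 host bits
Binary: 11111111111111111111111111110000
Mask: 255.255.255.240


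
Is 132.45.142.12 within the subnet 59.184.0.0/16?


Subnet network: 59.184.0.0
Test IP AND mask: 132.45.0.0
No, 132.45.142.12 is not in 59.184.0.0/16


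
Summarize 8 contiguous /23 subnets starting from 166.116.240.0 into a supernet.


Original prefix: /23
Number of subnets: 8 = 2^3
New prefix = 23 - 3 = 20
Supernet: 166.116.240.0/20


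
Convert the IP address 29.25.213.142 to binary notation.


29 = 00011101
25 = 00011001
213 = 11010101
142 = 10001110
Binary: 00011101.00011001.11010101.10001110


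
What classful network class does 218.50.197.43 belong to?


First octet: 218
Binary: 11011010
110xxxxx -> Class C (192-223)
Class C, default mask 255.255.255.0 (/24)


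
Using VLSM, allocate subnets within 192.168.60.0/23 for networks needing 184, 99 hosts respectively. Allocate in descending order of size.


184 hosts -> /24 (254 usable): 192.168.60.0/24
99 hosts -> /25 (126 usable): 192.168.61.0/25
Allocation: 192.168.60.0/24 (184 hosts, 254 usable); 192.168.61.0/25 (99 hosts, 126 usable)


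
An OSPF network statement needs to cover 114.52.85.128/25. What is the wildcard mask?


Subnet mask: 255.255.255.128
Wildcard = 255.255.255.255 - subnet mask
255 - 255 = 0
255 - 255 = 0
255 - 255 = 0
255 - 128 = 127
Wildcard: 0.0.0.127


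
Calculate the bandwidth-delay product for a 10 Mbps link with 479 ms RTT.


BDP = bandwidth * RTT
= 10 Mbps * 479 ms
= 10 * 1e6 * 479 / 1000 bits
= 4790000 bits
= 598750 bytes
= 584.7168 KB
BDP = 4790000 bits (598750 bytes)


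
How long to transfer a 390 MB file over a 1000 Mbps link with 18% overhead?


Effective throughput = 1000 * (1 - 18/100) = 820.0 Mbps
File size in Mb = 390 * 8 = 3120 Mb
Time = 3120 / 820.0
Time = 3.8049 seconds


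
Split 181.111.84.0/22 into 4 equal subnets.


New prefix = 22 + 2 = 24
Each subnet has 256 addresses
  181.111.84.0/24
  181.111.85.0/24
  181.111.86.0/24
  181.111.87.0/24
Subnets: 181.111.84.0/24, 181.111.85.0/24, 181.111.86.0/24, 181.111.87.0/24


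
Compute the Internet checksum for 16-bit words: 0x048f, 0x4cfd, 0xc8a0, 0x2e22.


Sum all words (with carry folding):
+ 0x048f = 0x048f
+ 0x4cfd = 0x518c
+ 0xc8a0 = 0x1a2d
+ 0x2e22 = 0x484f
One's complement: ~0x484f
Checksum = 0xb7b0


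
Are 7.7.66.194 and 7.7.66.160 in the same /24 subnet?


Mask: 255.255.255.0
7.7.66.194 AND mask = 7.7.66.0
7.7.66.160 AND mask = 7.7.66.0
Yes, same subnet (7.7.66.0)


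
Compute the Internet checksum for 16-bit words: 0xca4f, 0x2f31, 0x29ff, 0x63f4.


Sum all words (with carry folding):
+ 0xca4f = 0xca4f
+ 0x2f31 = 0xf980
+ 0x29ff = 0x2380
+ 0x63f4 = 0x8774
One's complement: ~0x8774
Checksum = 0x788b


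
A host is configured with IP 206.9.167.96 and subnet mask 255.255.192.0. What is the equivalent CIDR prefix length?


Binary: 11111111.11111111.11000000.00000000
Count leading 1s
Prefix: /18


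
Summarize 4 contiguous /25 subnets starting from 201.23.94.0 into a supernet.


Original prefix: /25
Number of subnets: 4 = 2^2
New prefix = 25 - 2 = 23
Supernet: 201.23.94.0/23


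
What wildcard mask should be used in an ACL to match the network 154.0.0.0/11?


Subnet mask: 255.224.0.0
Wildcard = 255.255.255.255 - subnet mask
255 - 255 = 0
255 - 224 = 31
255 - 0 = 255
255 - 0 = 255
Wildcard: 0.31.255.255


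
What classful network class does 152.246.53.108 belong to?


First octet: 152
Binary: 10011000
10xxxxxx -> Class B (128-191)
Class B, default mask 255.255.0.0 (/16)


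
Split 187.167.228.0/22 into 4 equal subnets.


New prefix = 22 + 2 = 24
Each subnet has 256 addresses
  187.167.228.0/24
  187.167.229.0/24
  187.167.230.0/24
  187.167.231.0/24
Subnets: 187.167.228.0/24, 187.167.229.0/24, 187.167.230.0/24, 187.167.231.0/24


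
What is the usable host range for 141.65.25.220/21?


Network: 141.65.24.0
Broadcast: 141.65.31.255
First usable = network + 1
Last usable = broadcast - 1
Range: 141.65.24.1 to 141.65.31.254


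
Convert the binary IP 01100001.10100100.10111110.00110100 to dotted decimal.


01100001 = 97
10100100 = 164
10111110 = 190
00110100 = 52
IP: 97.164.190.52


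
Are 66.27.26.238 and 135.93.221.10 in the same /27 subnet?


Mask: 255.255.255.224
66.27.26.238 AND mask = 66.27.26.224
135.93.221.10 AND mask = 135.93.221.0
No, different subnets (66.27.26.224 vs 135.93.221.0)


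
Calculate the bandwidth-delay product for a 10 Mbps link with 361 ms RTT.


BDP = bandwidth * RTT
= 10 Mbps * 361 ms
= 10 * 1e6 * 361 / 1000 bits
= 3610000 bits
= 451250 bytes
= 440.6738 KB
BDP = 3610000 bits (451250 bytes)


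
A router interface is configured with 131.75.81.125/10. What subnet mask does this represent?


/10 means 10 network bits, 22 host bits
Binary: 11111111110000000000000000000000
Mask: 255.192.0.0


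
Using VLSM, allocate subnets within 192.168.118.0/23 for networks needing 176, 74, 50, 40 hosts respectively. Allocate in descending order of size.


176 hosts -> /24 (254 usable): 192.168.118.0/24
74 hosts -> /25 (126 usable): 192.168.119.0/25
50 hosts -> /26 (62 usable): 192.168.119.128/26
40 hosts -> /26 (62 usable): 192.168.119.192/26
Allocation: 192.168.118.0/24 (176 hosts, 254 usable); 192.168.119.0/25 (74 hosts, 126 usable); 192.168.119.128/26 (50 hosts, 62 usable); 192.168.119.192/26 (40 hosts, 62 usable)


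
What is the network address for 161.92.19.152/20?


IP:   10100001.01011100.00010011.10011000
Mask: 11111111.11111111.11110000.00000000
AND operation:
Net:  10100001.01011100.00010000.00000000
Network: 161.92.16.0/20


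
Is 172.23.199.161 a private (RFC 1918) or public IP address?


RFC 1918 private ranges:
  10.0.0.0/8 (10.0.0.0 - 10.255.255.255)
  172.16.0.0/12 (172.16.0.0 - 172.31.255.255)
  192.168.0.0/16 (192.168.0.0 - 192.168.255.255)
Private (in 172.16.0.0/12)


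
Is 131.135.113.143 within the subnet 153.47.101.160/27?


Subnet network: 153.47.101.160
Test IP AND mask: 131.135.113.128
No, 131.135.113.143 is not in 153.47.101.160/27


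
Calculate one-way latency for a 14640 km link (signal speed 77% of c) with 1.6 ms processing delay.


Speed = 0.77 * 3e5 km/s = 231000 km/s
Propagation delay = 14640 / 231000 = 0.0634 s = 63.3766 ms
Processing delay = 1.6 ms
Total one-way latency = 64.9766 ms


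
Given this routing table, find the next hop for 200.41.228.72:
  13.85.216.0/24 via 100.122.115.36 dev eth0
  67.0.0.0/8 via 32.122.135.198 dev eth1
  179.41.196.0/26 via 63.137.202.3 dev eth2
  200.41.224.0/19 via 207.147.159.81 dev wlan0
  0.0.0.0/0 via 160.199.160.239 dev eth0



Longest prefix match for 200.41.228.72:
  /24 13.85.216.0: no
  /8 67.0.0.0: no
  /26 179.41.196.0: no
  /19 200.41.224.0: MATCH
  /0 0.0.0.0: MATCH
Selected: next-hop 207.147.159.81 via wlan0 (matched /19)


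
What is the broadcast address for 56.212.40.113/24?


Network: 56.212.40.0/24
Host bits = 8
Set all host bits to 1:
Broadcast: 56.212.40.255


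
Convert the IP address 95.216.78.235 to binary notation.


95 = 01011111
216 = 11011000
78 = 01001110
235 = 11101011
Binary: 01011111.11011000.01001110.11101011


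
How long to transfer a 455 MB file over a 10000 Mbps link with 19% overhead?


Effective throughput = 10000 * (1 - 19/100) = 8100.0 Mbps
File size in Mb = 455 * 8 = 3640 Mb
Time = 3640 / 8100.0
Time = 0.4494 seconds


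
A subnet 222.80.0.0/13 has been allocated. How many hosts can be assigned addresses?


Host bits = 32 - 13 = 19
Total addresses = 2^19 = 524288
Usable = total - 2 (network and broadcast)
Usable hosts: 524286


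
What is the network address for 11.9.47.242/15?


IP:   00001011.00001001.00101111.11110010
Mask: 11111111.11111110.00000000.00000000
AND operation:
Net:  00001011.00001000.00000000.00000000
Network: 11.8.0.0/15


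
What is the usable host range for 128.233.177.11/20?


Network: 128.233.176.0
Broadcast: 128.233.191.255
First usable = network + 1
Last usable = broadcast - 1
Range: 128.233.176.1 to 128.233.191.254


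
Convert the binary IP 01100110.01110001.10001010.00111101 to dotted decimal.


01100110 = 102
01110001 = 113
10001010 = 138
00111101 = 61
IP: 102.113.138.61


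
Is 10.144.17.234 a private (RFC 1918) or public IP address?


RFC 1918 private ranges:
  10.0.0.0/8 (10.0.0.0 - 10.255.255.255)
  172.16.0.0/12 (172.16.0.0 - 172.31.255.255)
  192.168.0.0/16 (192.168.0.0 - 192.168.255.255)
Private (in 10.0.0.0/8)


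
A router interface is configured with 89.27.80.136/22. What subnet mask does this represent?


/22 means 22 network bits, 10 host bits
Binary: 11111111111111111111110000000000
Mask: 255.255.252.0


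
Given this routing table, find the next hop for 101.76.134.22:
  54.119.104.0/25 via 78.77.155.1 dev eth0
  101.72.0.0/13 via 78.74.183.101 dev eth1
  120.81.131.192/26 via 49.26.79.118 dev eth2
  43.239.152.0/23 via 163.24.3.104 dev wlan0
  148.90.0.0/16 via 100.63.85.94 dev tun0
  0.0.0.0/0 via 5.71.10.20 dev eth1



Longest prefix match for 101.76.134.22:
  /25 54.119.104.0: no
  /13 101.72.0.0: MATCH
  /26 120.81.131.192: no
  /23 43.239.152.0: no
  /16 148.90.0.0: no
  /0 0.0.0.0: MATCH
Selected: next-hop 78.74.183.101 via eth1 (matched /13)


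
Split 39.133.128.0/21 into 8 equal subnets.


New prefix = 21 + 3 = 24
Each subnet has 256 addresses
  39.133.128.0/24
  39.133.129.0/24
  39.133.130.0/24
  39.133.131.0/24
  39.133.132.0/24
  39.133.133.0/24
  39.133.134.0/24
  39.133.135.0/24
Subnets: 39.133.128.0/24, 39.133.129.0/24, 39.133.130.0/24, 39.133.131.0/24, 39.133.132.0/24, 39.133.133.0/24, 39.133.134.0/24, 39.133.135.0/24


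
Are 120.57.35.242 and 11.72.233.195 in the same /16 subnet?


Mask: 255.255.0.0
120.57.35.242 AND mask = 120.57.0.0
11.72.233.195 AND mask = 11.72.0.0
No, different subnets (120.57.0.0 vs 11.72.0.0)


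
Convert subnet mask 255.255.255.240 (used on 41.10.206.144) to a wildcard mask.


Subnet mask: 255.255.255.240
Wildcard = 255.255.255.255 - subnet mask
255 - 255 = 0
255 - 255 = 0
255 - 255 = 0
255 - 240 = 15
Wildcard: 0.0.0.15


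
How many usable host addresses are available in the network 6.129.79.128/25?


Host bits = 32 - 25 = 7
Total addresses = 2^7 = 128
Usable = total - 2 (network and broadcast)
Usable hosts: 126


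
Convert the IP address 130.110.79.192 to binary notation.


130 = 10000010
110 = 01101110
79 = 01001111
192 = 11000000
Binary: 10000010.01101110.01001111.11000000


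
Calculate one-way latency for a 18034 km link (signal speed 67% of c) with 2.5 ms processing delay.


Speed = 0.67 * 3e5 km/s = 201000 km/s
Propagation delay = 18034 / 201000 = 0.0897 s = 89.7214 ms
Processing delay = 2.5 ms
Total one-way latency = 92.2214 ms


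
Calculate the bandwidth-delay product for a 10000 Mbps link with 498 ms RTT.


BDP = bandwidth * RTT
= 10000 Mbps * 498 ms
= 10000 * 1e6 * 498 / 1000 bits
= 4980000000 bits
= 622500000 bytes
= 607910.1562 KB
BDP = 4980000000 bits (622500000 bytes)


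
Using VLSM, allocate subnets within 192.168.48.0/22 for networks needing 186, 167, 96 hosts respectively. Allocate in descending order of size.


186 hosts -> /24 (254 usable): 192.168.48.0/24
167 hosts -> /24 (254 usable): 192.168.49.0/24
96 hosts -> /25 (126 usable): 192.168.50.0/25
Allocation: 192.168.48.0/24 (186 hosts, 254 usable); 192.168.49.0/24 (167 hosts, 254 usable); 192.168.50.0/25 (96 hosts, 126 usable)


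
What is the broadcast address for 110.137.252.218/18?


Network: 110.137.192.0/18
Host bits = 14
Set all host bits to 1:
Broadcast: 110.137.255.255


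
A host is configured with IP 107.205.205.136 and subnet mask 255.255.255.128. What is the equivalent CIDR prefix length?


Binary: 11111111.11111111.11111111.10000000
Count leading 1s
Prefix: /25


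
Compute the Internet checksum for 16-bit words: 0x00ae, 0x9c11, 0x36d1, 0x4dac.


Sum all words (with carry folding):
+ 0x00ae = 0x00ae
+ 0x9c11 = 0x9cbf
+ 0x36d1 = 0xd390
+ 0x4dac = 0x213d
One's complement: ~0x213d
Checksum = 0xdec2


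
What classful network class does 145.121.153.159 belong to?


First octet: 145
Binary: 10010001
10xxxxxx -> Class B (128-191)
Class B, default mask 255.255.0.0 (/16)


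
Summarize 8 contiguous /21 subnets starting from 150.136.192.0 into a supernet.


Original prefix: /21
Number of subnets: 8 = 2^3
New prefix = 21 - 3 = 18
Supernet: 150.136.192.0/18


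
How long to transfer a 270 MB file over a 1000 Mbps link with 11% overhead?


Effective throughput = 1000 * (1 - 11/100) = 890 Mbps
File size in Mb = 270 * 8 = 2160 Mb
Time = 2160 / 890
Time = 2.427 seconds


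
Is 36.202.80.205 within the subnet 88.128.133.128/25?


Subnet network: 88.128.133.128
Test IP AND mask: 36.202.80.128
No, 36.202.80.205 is not in 88.128.133.128/25


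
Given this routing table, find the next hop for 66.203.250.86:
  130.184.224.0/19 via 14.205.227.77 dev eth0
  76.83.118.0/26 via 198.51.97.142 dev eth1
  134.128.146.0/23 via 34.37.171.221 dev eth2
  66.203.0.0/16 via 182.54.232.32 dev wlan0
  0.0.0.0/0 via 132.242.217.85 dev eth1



Longest prefix match for 66.203.250.86:
  /19 130.184.224.0: no
  /26 76.83.118.0: no
  /23 134.128.146.0: no
  /16 66.203.0.0: MATCH
  /0 0.0.0.0: MATCH
Selected: next-hop 182.54.232.32 via wlan0 (matched /16)


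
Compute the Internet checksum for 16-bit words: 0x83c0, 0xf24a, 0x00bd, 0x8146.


Sum all words (with carry folding):
+ 0x83c0 = 0x83c0
+ 0xf24a = 0x760b
+ 0x00bd = 0x76c8
+ 0x8146 = 0xf80e
One's complement: ~0xf80e
Checksum = 0x07f1


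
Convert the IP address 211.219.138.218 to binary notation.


211 = 11010011
219 = 11011011
138 = 10001010
218 = 11011010
Binary: 11010011.11011011.10001010.11011010


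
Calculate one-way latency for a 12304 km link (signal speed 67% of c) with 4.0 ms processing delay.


Speed = 0.67 * 3e5 km/s = 201000 km/s
Propagation delay = 12304 / 201000 = 0.0612 s = 61.2139 ms
Processing delay = 4.0 ms
Total one-way latency = 65.2139 ms


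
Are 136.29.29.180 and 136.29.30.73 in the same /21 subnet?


Mask: 255.255.248.0
136.29.29.180 AND mask = 136.29.24.0
136.29.30.73 AND mask = 136.29.24.0
Yes, same subnet (136.29.24.0)


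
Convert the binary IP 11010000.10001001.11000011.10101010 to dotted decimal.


11010000 = 208
10001001 = 137
11000011 = 195
10101010 = 170
IP: 208.137.195.170


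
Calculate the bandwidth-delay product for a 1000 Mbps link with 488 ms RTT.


BDP = bandwidth * RTT
= 1000 Mbps * 488 ms
= 1000 * 1e6 * 488 / 1000 bits
= 488000000 bits
= 61000000 bytes
= 59570.3125 KB
BDP = 488000000 bits (61000000 bytes)


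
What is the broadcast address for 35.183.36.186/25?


Network: 35.183.36.128/25
Host bits = 7
Set all host bits to 1:
Broadcast: 35.183.36.255


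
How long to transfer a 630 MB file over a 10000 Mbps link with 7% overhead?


Effective throughput = 10000 * (1 - 7/100) = 9300 Mbps
File size in Mb = 630 * 8 = 5040 Mb
Time = 5040 / 9300
Time = 0.5419 seconds


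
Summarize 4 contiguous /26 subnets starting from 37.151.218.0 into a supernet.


Original prefix: /26
Number of subnets: 4 = 2^2
New prefix = 26 - 2 = 24
Supernet: 37.151.218.0/24


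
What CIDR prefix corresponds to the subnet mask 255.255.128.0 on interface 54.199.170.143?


Binary: 11111111.11111111.10000000.00000000
Count leading 1s
Prefix: /17


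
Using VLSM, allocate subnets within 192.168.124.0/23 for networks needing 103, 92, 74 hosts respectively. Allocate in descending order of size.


103 hosts -> /25 (126 usable): 192.168.124.0/25
92 hosts -> /25 (126 usable): 192.168.124.128/25
74 hosts -> /25 (126 usable): 192.168.125.0/25
Allocation: 192.168.124.0/25 (103 hosts, 126 usable); 192.168.124.128/25 (92 hosts, 126 usable); 192.168.125.0/25 (74 hosts, 126 usable)


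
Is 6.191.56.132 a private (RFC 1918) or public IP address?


RFC 1918 private ranges:
  10.0.0.0/8 (10.0.0.0 - 10.255.255.255)
  172.16.0.0/12 (172.16.0.0 - 172.31.255.255)
  192.168.0.0/16 (192.168.0.0 - 192.168.255.255)
Public (not in any RFC 1918 range)


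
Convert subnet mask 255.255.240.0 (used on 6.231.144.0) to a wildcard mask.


Subnet mask: 255.255.240.0
Wildcard = 255.255.255.255 - subnet mask
255 - 255 = 0
255 - 255 = 0
255 - 240 = 15
255 - 0 = 255
Wildcard: 0.0.15.255


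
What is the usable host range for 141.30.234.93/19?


Network: 141.30.224.0
Broadcast: 141.30.255.255
First usable = network + 1
Last usable = broadcast - 1
Range: 141.30.224.1 to 141.30.255.254


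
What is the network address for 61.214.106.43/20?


IP:   00111101.11010110.01101010.00101011
Mask: 11111111.11111111.11110000.00000000
AND operation:
Net:  00111101.11010110.01100000.00000000
Network: 61.214.96.0/20


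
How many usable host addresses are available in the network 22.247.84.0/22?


Host bits = 32 - 22 = 10
Total addresses = 2^10 = 1024
Usable = total - 2 (network and broadcast)
Usable hosts: 1022


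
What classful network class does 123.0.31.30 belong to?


First octet: 123
Binary: 01111011
0xxxxxxx -> Class A (1-126)
Class A, default mask 255.0.0.0 (/8)


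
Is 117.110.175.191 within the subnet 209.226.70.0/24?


Subnet network: 209.226.70.0
Test IP AND mask: 117.110.175.0
No, 117.110.175.191 is not in 209.226.70.0/24


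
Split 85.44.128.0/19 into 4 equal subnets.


New prefix = 19 + 2 = 21
Each subnet has 2048 addresses
  85.44.128.0/21
  85.44.136.0/21
  85.44.144.0/21
  85.44.152.0/21
Subnets: 85.44.128.0/21, 85.44.136.0/21, 85.44.144.0/21, 85.44.152.0/21


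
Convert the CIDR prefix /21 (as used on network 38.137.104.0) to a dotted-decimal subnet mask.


/21 means 21 network bits, 11 host bits
Binary: 11111111111111111111100000000000
Mask: 255.255.248.0


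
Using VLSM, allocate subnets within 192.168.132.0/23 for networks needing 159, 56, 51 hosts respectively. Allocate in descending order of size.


159 hosts -> /24 (254 usable): 192.168.132.0/24
56 hosts -> /26 (62 usable): 192.168.133.0/26
51 hosts -> /26 (62 usable): 192.168.133.64/26
Allocation: 192.168.132.0/24 (159 hosts, 254 usable); 192.168.133.0/26 (56 hosts, 62 usable); 192.168.133.64/26 (51 hosts, 62 usable)


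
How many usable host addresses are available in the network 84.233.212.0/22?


Host bits = 32 - 22 = 10
Total addresses = 2^10 = 1024
Usable = total - 2 (network and broadcast)
Usable hosts: 1022


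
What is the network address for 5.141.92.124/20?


IP:   00000101.10001101.01011100.01111100
Mask: 11111111.11111111.11110000.00000000
AND operation:
Net:  00000101.10001101.01010000.00000000
Network: 5.141.80.0/20


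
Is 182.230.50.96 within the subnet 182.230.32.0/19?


Subnet network: 182.230.32.0
Test IP AND mask: 182.230.32.0
Yes, 182.230.50.96 is in 182.230.32.0/19


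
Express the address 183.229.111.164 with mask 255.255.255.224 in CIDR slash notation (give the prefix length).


Binary: 11111111.11111111.11111111.11100000
Count leading 1s
Prefix: /27


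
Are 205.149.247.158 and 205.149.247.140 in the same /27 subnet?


Mask: 255.255.255.224
205.149.247.158 AND mask = 205.149.247.128
205.149.247.140 AND mask = 205.149.247.128
Yes, same subnet (205.149.247.128)


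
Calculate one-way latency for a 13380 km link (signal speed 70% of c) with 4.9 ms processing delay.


Speed = 0.7 * 3e5 km/s = 210000 km/s
Propagation delay = 13380 / 210000 = 0.0637 s = 63.7143 ms
Processing delay = 4.9 ms
Total one-way latency = 68.6143 ms


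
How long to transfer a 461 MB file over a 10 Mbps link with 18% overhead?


Effective throughput = 10 * (1 - 18/100) = 8.2 Mbps
File size in Mb = 461 * 8 = 3688 Mb
Time = 3688 / 8.2
Time = 449.7561 seconds


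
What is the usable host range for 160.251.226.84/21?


Network: 160.251.224.0
Broadcast: 160.251.231.255
First usable = network + 1
Last usable = broadcast - 1
Range: 160.251.224.1 to 160.251.231.254


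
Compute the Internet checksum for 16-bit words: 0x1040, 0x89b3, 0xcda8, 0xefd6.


Sum all words (with carry folding):
+ 0x1040 = 0x1040
+ 0x89b3 = 0x99f3
+ 0xcda8 = 0x679c
+ 0xefd6 = 0x5773
One's complement: ~0x5773
Checksum = 0xa88c


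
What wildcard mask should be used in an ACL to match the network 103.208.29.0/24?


Subnet mask: 255.255.255.0
Wildcard = 255.255.255.255 - subnet mask
255 - 255 = 0
255 - 255 = 0
255 - 255 = 0
255 - 0 = 255
Wildcard: 0.0.0.255


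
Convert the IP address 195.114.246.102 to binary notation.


195 = 11000011
114 = 01110010
246 = 11110110
102 = 01100110
Binary: 11000011.01110010.11110110.01100110


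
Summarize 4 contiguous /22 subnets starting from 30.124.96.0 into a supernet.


Original prefix: /22
Number of subnets: 4 = 2^2
New prefix = 22 - 2 = 20
Supernet: 30.124.96.0/20


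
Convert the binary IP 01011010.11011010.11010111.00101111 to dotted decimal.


01011010 = 90
11011010 = 218
11010111 = 215
00101111 = 47
IP: 90.218.215.47


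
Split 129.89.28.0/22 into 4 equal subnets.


New prefix = 22 + 2 = 24
Each subnet has 256 addresses
  129.89.28.0/24
  129.89.29.0/24
  129.89.30.0/24
  129.89.31.0/24
Subnets: 129.89.28.0/24, 129.89.29.0/24, 129.89.30.0/24, 129.89.31.0/24


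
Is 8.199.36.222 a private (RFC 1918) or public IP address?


RFC 1918 private ranges:
  10.0.0.0/8 (10.0.0.0 - 10.255.255.255)
  172.16.0.0/12 (172.16.0.0 - 172.31.255.255)
  192.168.0.0/16 (192.168.0.0 - 192.168.255.255)
Public (not in any RFC 1918 range)


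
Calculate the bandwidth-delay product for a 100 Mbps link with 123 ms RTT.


BDP = bandwidth * RTT
= 100 Mbps * 123 ms
= 100 * 1e6 * 123 / 1000 bits
= 12300000 bits
= 1537500 bytes
= 1501.4648 KB
BDP = 12300000 bits (1537500 bytes)


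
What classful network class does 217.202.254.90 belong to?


First octet: 217
Binary: 11011001
110xxxxx -> Class C (192-223)
Class C, default mask 255.255.255.0 (/24)


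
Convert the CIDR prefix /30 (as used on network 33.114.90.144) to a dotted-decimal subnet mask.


/30 means 30 network bits, 2 host bits
Binary: 11111111111111111111111111111100
Mask: 255.255.255.252


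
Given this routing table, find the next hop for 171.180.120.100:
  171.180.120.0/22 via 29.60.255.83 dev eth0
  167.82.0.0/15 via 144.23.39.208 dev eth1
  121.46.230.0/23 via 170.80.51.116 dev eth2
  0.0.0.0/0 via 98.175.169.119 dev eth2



Longest prefix match for 171.180.120.100:
  /22 171.180.120.0: MATCH
  /15 167.82.0.0: no
  /23 121.46.230.0: no
  /0 0.0.0.0: MATCH
Selected: next-hop 29.60.255.83 via eth0 (matched /22)


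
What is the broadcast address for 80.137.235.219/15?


Network: 80.136.0.0/15
Host bits = 17
Set all host bits to 1:
Broadcast: 80.137.255.255


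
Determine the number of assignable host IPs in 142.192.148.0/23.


Host bits = 32 - 23 = 9
Total addresses = 2^9 = 512
Usable = total - 2 (network and broadcast)
Usable hosts: 510


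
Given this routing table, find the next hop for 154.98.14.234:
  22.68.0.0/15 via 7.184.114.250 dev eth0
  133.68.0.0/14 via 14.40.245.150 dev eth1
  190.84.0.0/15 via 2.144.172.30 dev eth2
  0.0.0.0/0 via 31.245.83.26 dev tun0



Longest prefix match for 154.98.14.234:
  /15 22.68.0.0: no
  /14 133.68.0.0: no
  /15 190.84.0.0: no
  /0 0.0.0.0: MATCH
Selected: next-hop 31.245.83.26 via tun0 (matched /0)


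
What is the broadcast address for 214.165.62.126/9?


Network: 214.128.0.0/9
Host bits = 23
Set all host bits to 1:
Broadcast: 214.255.255.255


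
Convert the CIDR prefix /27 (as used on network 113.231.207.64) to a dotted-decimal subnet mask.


/27 means 27 network bits, 5 host bits
Binary: 11111111111111111111111111100000
Mask: 255.255.255.224


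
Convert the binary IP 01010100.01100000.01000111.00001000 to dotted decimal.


01010100 = 84
01100000 = 96
01000111 = 71
00001000 = 8
IP: 84.96.71.8


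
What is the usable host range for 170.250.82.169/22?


Network: 170.250.80.0
Broadcast: 170.250.83.255
First usable = network + 1
Last usable = broadcast - 1
Range: 170.250.80.1 to 170.250.83.254


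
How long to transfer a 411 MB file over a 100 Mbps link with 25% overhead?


Effective throughput = 100 * (1 - 25/100) = 75 Mbps
File size in Mb = 411 * 8 = 3288 Mb
Time = 3288 / 75
Time = 43.84 seconds


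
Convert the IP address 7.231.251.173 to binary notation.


7 = 00000111
231 = 11100111
251 = 11111011
173 = 10101101
Binary: 00000111.11100111.11111011.10101101


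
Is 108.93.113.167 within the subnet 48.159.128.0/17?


Subnet network: 48.159.128.0
Test IP AND mask: 108.93.0.0
No, 108.93.113.167 is not in 48.159.128.0/17


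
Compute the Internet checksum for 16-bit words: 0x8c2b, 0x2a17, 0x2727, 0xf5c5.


Sum all words (with carry folding):
+ 0x8c2b = 0x8c2b
+ 0x2a17 = 0xb642
+ 0x2727 = 0xdd69
+ 0xf5c5 = 0xd32f
One's complement: ~0xd32f
Checksum = 0x2cd0


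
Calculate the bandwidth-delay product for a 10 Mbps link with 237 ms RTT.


BDP = bandwidth * RTT
= 10 Mbps * 237 ms
= 10 * 1e6 * 237 / 1000 bits
= 2370000 bits
= 296250 bytes
= 289.3066 KB
BDP = 2370000 bits (296250 bytes)


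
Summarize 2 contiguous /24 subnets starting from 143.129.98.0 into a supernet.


Original prefix: /24
Number of subnets: 2 = 2^1
New prefix = 24 - 1 = 23
Supernet: 143.129.98.0/23


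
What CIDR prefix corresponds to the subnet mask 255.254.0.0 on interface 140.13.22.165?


Binary: 11111111.11111110.00000000.00000000
Count leading 1s
Prefix: /15


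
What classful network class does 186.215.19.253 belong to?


First octet: 186
Binary: 10111010
10xxxxxx -> Class B (128-191)
Class B, default mask 255.255.0.0 (/16)


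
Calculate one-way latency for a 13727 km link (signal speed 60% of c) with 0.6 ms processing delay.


Speed = 0.6 * 3e5 km/s = 180000 km/s
Propagation delay = 13727 / 180000 = 0.0763 s = 76.2611 ms
Processing delay = 0.6 ms
Total one-way latency = 76.8611 ms


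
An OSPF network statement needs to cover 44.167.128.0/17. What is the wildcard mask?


Subnet mask: 255.255.128.0
Wildcard = 255.255.255.255 - subnet mask
255 - 255 = 0
255 - 255 = 0
255 - 128 = 127
255 - 0 = 255
Wildcard: 0.0.127.255


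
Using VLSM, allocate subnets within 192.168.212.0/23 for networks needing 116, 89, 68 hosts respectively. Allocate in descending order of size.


116 hosts -> /25 (126 usable): 192.168.212.0/25
89 hosts -> /25 (126 usable): 192.168.212.128/25
68 hosts -> /25 (126 usable): 192.168.213.0/25
Allocation: 192.168.212.0/25 (116 hosts, 126 usable); 192.168.212.128/25 (89 hosts, 126 usable); 192.168.213.0/25 (68 hosts, 126 usable)


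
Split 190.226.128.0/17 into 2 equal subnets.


New prefix = 17 + 1 = 18
Each subnet has 16384 addresses
  190.226.128.0/18
  190.226.192.0/18
Subnets: 190.226.128.0/18, 190.226.192.0/18


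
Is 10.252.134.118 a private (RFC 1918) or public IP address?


RFC 1918 private ranges:
  10.0.0.0/8 (10.0.0.0 - 10.255.255.255)
  172.16.0.0/12 (172.16.0.0 - 172.31.255.255)
  192.168.0.0/16 (192.168.0.0 - 192.168.255.255)
Private (in 10.0.0.0/8)


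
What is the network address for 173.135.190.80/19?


IP:   10101101.10000111.10111110.01010000
Mask: 11111111.11111111.11100000.00000000
AND operation:
Net:  10101101.10000111.10100000.00000000
Network: 173.135.160.0/19


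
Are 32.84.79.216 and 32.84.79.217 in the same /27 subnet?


Mask: 255.255.255.224
32.84.79.216 AND mask = 32.84.79.192
32.84.79.217 AND mask = 32.84.79.192
Yes, same subnet (32.84.79.192)


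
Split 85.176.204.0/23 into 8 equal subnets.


New prefix = 23 + 3 = 26
Each subnet has 64 addresses
  85.176.204.0/26
  85.176.204.64/26
  85.176.204.128/26
  85.176.204.192/26
  85.176.205.0/26
  85.176.205.64/26
  85.176.205.128/26
  85.176.205.192/26
Subnets: 85.176.204.0/26, 85.176.204.64/26, 85.176.204.128/26, 85.176.204.192/26, 85.176.205.0/26, 85.176.205.64/26, 85.176.205.128/26, 85.176.205.192/26


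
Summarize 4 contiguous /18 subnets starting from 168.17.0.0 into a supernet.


Original prefix: /18
Number of subnets: 4 = 2^2
New prefix = 18 - 2 = 16
Supernet: 168.17.0.0/16


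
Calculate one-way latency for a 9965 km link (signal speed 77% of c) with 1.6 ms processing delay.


Speed = 0.77 * 3e5 km/s = 231000 km/s
Propagation delay = 9965 / 231000 = 0.0431 s = 43.1385 ms
Processing delay = 1.6 ms
Total one-way latency = 44.7385 ms


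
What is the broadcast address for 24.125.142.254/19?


Network: 24.125.128.0/19
Host bits = 13
Set all host bits to 1:
Broadcast: 24.125.159.255


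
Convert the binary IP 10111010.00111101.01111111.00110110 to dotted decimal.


10111010 = 186
00111101 = 61
01111111 = 127
00110110 = 54
IP: 186.61.127.54


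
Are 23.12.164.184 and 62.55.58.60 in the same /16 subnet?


Mask: 255.255.0.0
23.12.164.184 AND mask = 23.12.0.0
62.55.58.60 AND mask = 62.55.0.0
No, different subnets (23.12.0.0 vs 62.55.0.0)


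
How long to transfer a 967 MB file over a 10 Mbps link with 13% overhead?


Effective throughput = 10 * (1 - 13/100) = 8.7 Mbps
File size in Mb = 967 * 8 = 7736 Mb
Time = 7736 / 8.7
Time = 889.1954 seconds


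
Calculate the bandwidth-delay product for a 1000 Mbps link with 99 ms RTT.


BDP = bandwidth * RTT
= 1000 Mbps * 99 ms
= 1000 * 1e6 * 99 / 1000 bits
= 99000000 bits
= 12375000 bytes
= 12084.9609 KB
BDP = 99000000 bits (12375000 bytes)


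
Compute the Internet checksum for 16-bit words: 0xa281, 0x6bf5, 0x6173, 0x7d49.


Sum all words (with carry folding):
+ 0xa281 = 0xa281
+ 0x6bf5 = 0x0e77
+ 0x6173 = 0x6fea
+ 0x7d49 = 0xed33
One's complement: ~0xed33
Checksum = 0x12cc


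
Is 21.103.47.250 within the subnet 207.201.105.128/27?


Subnet network: 207.201.105.128
Test IP AND mask: 21.103.47.224
No, 21.103.47.250 is not in 207.201.105.128/27


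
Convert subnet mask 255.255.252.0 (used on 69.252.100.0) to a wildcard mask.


Subnet mask: 255.255.252.0
Wildcard = 255.255.255.255 - subnet mask
255 - 255 = 0
255 - 255 = 0
255 - 252 = 3
255 - 0 = 255
Wildcard: 0.0.3.255


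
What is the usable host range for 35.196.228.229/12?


Network: 35.192.0.0
Broadcast: 35.207.255.255
First usable = network + 1
Last usable = broadcast - 1
Range: 35.192.0.1 to 35.207.255.254


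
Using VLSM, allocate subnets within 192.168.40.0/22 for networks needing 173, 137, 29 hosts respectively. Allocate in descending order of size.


173 hosts -> /24 (254 usable): 192.168.40.0/24
137 hosts -> /24 (254 usable): 192.168.41.0/24
29 hosts -> /27 (30 usable): 192.168.42.0/27
Allocation: 192.168.40.0/24 (173 hosts, 254 usable); 192.168.41.0/24 (137 hosts, 254 usable); 192.168.42.0/27 (29 hosts, 30 usable)


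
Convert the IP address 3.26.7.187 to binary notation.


3 = 00000011
26 = 00011010
7 = 00000111
187 = 10111011
Binary: 00000011.00011010.00000111.10111011


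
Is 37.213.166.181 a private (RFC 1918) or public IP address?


RFC 1918 private ranges:
  10.0.0.0/8 (10.0.0.0 - 10.255.255.255)
  172.16.0.0/12 (172.16.0.0 - 172.31.255.255)
  192.168.0.0/16 (192.168.0.0 - 192.168.255.255)
Public (not in any RFC 1918 range)


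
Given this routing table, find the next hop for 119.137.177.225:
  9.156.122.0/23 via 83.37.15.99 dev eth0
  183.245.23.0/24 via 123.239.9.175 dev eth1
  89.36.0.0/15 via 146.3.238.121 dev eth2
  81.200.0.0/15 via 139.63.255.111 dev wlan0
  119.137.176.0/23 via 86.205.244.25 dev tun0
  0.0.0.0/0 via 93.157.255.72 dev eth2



Longest prefix match for 119.137.177.225:
  /23 9.156.122.0: no
  /24 183.245.23.0: no
  /15 89.36.0.0: no
  /15 81.200.0.0: no
  /23 119.137.176.0: MATCH
  /0 0.0.0.0: MATCH
Selected: next-hop 86.205.244.25 via tun0 (matched /23)


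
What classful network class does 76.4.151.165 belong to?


First octet: 76
Binary: 01001100
0xxxxxxx -> Class A (1-126)
Class A, default mask 255.0.0.0 (/8)


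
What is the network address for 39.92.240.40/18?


IP:   00100111.01011100.11110000.00101000
Mask: 11111111.11111111.11000000.00000000
AND operation:
Net:  00100111.01011100.11000000.00000000
Network: 39.92.192.0/18


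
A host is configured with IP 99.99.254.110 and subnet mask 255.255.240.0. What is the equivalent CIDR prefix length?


Binary: 11111111.11111111.11110000.00000000
Count leading 1s
Prefix: /20


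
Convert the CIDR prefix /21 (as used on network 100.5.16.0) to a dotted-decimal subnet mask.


/21 means 21 network bits, 11 host bits
Binary: 11111111111111111111100000000000
Mask: 255.255.248.0


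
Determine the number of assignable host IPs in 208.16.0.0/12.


Host bits = 32 - 12 = 20
Total addresses = 2^20 = 1048576
Usable = total - 2 (network and broadcast)
Usable hosts: 1048574


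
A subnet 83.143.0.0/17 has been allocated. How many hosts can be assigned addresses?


Host bits = 32 - 17 = 15
Total addresses = 2^15 = 32768
Usable = total - 2 (network and broadcast)
Usable hosts: 32766


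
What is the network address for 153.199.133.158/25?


IP:   10011001.11000111.10000101.10011110
Mask: 11111111.11111111.11111111.10000000
AND operation:
Net:  10011001.11000111.10000101.10000000
Network: 153.199.133.128/25


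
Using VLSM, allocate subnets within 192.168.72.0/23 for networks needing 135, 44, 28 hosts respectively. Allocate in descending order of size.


135 hosts -> /24 (254 usable): 192.168.72.0/24
44 hosts -> /26 (62 usable): 192.168.73.0/26
28 hosts -> /27 (30 usable): 192.168.73.64/27
Allocation: 192.168.72.0/24 (135 hosts, 254 usable); 192.168.73.0/26 (44 hosts, 62 usable); 192.168.73.64/27 (28 hosts, 30 usable)


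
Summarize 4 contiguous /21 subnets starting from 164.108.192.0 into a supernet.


Original prefix: /21
Number of subnets: 4 = 2^2
New prefix = 21 - 2 = 19
Supernet: 164.108.192.0/19


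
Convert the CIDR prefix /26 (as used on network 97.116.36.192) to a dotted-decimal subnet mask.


/26 means 26 network bits, 6 host bits
Binary: 11111111111111111111111111000000
Mask: 255.255.255.192


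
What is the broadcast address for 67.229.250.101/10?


Network: 67.192.0.0/10
Host bits = 22
Set all host bits to 1:
Broadcast: 67.255.255.255


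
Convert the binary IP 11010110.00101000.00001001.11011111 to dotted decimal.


11010110 = 214
00101000 = 40
00001001 = 9
11011111 = 223
IP: 214.40.9.223


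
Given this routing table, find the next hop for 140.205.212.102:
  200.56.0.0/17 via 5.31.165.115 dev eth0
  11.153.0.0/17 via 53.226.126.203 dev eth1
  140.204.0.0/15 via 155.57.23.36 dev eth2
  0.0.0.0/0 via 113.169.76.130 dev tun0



Longest prefix match for 140.205.212.102:
  /17 200.56.0.0: no
  /17 11.153.0.0: no
  /15 140.204.0.0: MATCH
  /0 0.0.0.0: MATCH
Selected: next-hop 155.57.23.36 via eth2 (matched /15)


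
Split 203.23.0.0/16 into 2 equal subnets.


New prefix = 16 + 1 = 17
Each subnet has 32768 addresses
  203.23.0.0/17
  203.23.128.0/17
Subnets: 203.23.0.0/17, 203.23.128.0/17


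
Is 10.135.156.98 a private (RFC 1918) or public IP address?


RFC 1918 private ranges:
  10.0.0.0/8 (10.0.0.0 - 10.255.255.255)
  172.16.0.0/12 (172.16.0.0 - 172.31.255.255)
  192.168.0.0/16 (192.168.0.0 - 192.168.255.255)
Private (in 10.0.0.0/8)


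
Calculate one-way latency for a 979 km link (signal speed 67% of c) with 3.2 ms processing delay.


Speed = 0.67 * 3e5 km/s = 201000 km/s
Propagation delay = 979 / 201000 = 0.0049 s = 4.8706 ms
Processing delay = 3.2 ms
Total one-way latency = 8.0706 ms


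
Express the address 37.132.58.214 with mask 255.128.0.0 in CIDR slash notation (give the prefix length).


Binary: 11111111.10000000.00000000.00000000
Count leading 1s
Prefix: /9


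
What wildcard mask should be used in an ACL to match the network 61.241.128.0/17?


Subnet mask: 255.255.128.0
Wildcard = 255.255.255.255 - subnet mask
255 - 255 = 0
255 - 255 = 0
255 - 128 = 127
255 - 0 = 255
Wildcard: 0.0.127.255


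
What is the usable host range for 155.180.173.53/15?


Network: 155.180.0.0
Broadcast: 155.181.255.255
First usable = network + 1
Last usable = broadcast - 1
Range: 155.180.0.1 to 155.181.255.254


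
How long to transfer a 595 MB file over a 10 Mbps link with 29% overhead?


Effective throughput = 10 * (1 - 29/100) = 7.1 Mbps
File size in Mb = 595 * 8 = 4760 Mb
Time = 4760 / 7.1
Time = 670.4225 seconds


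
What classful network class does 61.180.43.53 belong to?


First octet: 61
Binary: 00111101
0xxxxxxx -> Class A (1-126)
Class A, default mask 255.0.0.0 (/8)


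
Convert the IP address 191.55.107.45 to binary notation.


191 = 10111111
55 = 00110111
107 = 01101011
45 = 00101101
Binary: 10111111.00110111.01101011.00101101


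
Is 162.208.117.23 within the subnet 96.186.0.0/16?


Subnet network: 96.186.0.0
Test IP AND mask: 162.208.0.0
No, 162.208.117.23 is not in 96.186.0.0/16


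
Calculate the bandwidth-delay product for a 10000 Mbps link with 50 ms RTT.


BDP = bandwidth * RTT
= 10000 Mbps * 50 ms
= 10000 * 1e6 * 50 / 1000 bits
= 500000000 bits
= 62500000 bytes
= 61035.1562 KB
BDP = 500000000 bits (62500000 bytes)


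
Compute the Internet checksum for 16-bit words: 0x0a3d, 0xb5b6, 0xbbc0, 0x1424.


Sum all words (with carry folding):
+ 0x0a3d = 0x0a3d
+ 0xb5b6 = 0xbff3
+ 0xbbc0 = 0x7bb4
+ 0x1424 = 0x8fd8
One's complement: ~0x8fd8
Checksum = 0x7027


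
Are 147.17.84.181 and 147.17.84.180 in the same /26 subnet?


Mask: 255.255.255.192
147.17.84.181 AND mask = 147.17.84.128
147.17.84.180 AND mask = 147.17.84.128
Yes, same subnet (147.17.84.128)


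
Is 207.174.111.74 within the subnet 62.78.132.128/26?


Subnet network: 62.78.132.128
Test IP AND mask: 207.174.111.64
No, 207.174.111.74 is not in 62.78.132.128/26


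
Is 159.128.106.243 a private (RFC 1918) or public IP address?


RFC 1918 private ranges:
  10.0.0.0/8 (10.0.0.0 - 10.255.255.255)
  172.16.0.0/12 (172.16.0.0 - 172.31.255.255)
  192.168.0.0/16 (192.168.0.0 - 192.168.255.255)
Public (not in any RFC 1918 range)


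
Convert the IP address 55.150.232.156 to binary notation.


55 = 00110111
150 = 10010110
232 = 11101000
156 = 10011100
Binary: 00110111.10010110.11101000.10011100


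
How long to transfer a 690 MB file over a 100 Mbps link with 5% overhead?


Effective throughput = 100 * (1 - 5/100) = 95 Mbps
File size in Mb = 690 * 8 = 5520 Mb
Time = 5520 / 95
Time = 58.1053 seconds


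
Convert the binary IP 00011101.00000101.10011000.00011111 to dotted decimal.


00011101 = 29
00000101 = 5
10011000 = 152
00011111 = 31
IP: 29.5.152.31


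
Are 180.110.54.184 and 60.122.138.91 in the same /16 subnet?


Mask: 255.255.0.0
180.110.54.184 AND mask = 180.110.0.0
60.122.138.91 AND mask = 60.122.0.0
No, different subnets (180.110.0.0 vs 60.122.0.0)


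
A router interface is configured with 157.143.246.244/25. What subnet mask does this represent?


/25 means 25 network bits, 7 host bits
Binary: 11111111111111111111111110000000
Mask: 255.255.255.128


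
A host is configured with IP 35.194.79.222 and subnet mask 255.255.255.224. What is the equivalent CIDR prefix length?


Binary: 11111111.11111111.11111111.11100000
Count leading 1s
Prefix: /27


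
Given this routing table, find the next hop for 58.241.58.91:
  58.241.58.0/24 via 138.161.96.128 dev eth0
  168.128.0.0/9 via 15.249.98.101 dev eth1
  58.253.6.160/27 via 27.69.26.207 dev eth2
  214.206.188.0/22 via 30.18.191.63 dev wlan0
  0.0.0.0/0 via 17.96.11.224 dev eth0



Longest prefix match for 58.241.58.91:
  /24 58.241.58.0: MATCH
  /9 168.128.0.0: no
  /27 58.253.6.160: no
  /22 214.206.188.0: no
  /0 0.0.0.0: MATCH
Selected: next-hop 138.161.96.128 via eth0 (matched /24)
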